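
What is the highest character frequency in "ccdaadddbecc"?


Input: ccdaadddbecc
Character counts:
  'a': 2
  'b': 1
  'c': 4
  'd': 4
  'e': 1
Maximum frequency: 4

4


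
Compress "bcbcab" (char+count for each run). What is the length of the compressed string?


Input: bcbcab
Runs:
  'b' x 1 => "b1"
  'c' x 1 => "c1"
  'b' x 1 => "b1"
  'c' x 1 => "c1"
  'a' x 1 => "a1"
  'b' x 1 => "b1"
Compressed: "b1c1b1c1a1b1"
Compressed length: 12

12


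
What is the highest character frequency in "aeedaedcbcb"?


Input: aeedaedcbcb
Character counts:
  'a': 2
  'b': 2
  'c': 2
  'd': 2
  'e': 3
Maximum frequency: 3

3


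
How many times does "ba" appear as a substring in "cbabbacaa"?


Searching for "ba" in "cbabbacaa"
Scanning each position:
  Position 0: "cb" => no
  Position 1: "ba" => MATCH
  Position 2: "ab" => no
  Position 3: "bb" => no
  Position 4: "ba" => MATCH
  Position 5: "ac" => no
  Position 6: "ca" => no
  Position 7: "aa" => no
Total occurrences: 2

2


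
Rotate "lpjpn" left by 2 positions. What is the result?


Input: "lpjpn", rotate left by 2
First 2 characters: "lp"
Remaining characters: "jpn"
Concatenate remaining + first: "jpn" + "lp" = "jpnlp"

jpnlp


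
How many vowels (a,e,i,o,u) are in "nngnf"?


Input: nngnf
Checking each character:
  'n' at position 0: consonant
  'n' at position 1: consonant
  'g' at position 2: consonant
  'n' at position 3: consonant
  'f' at position 4: consonant
Total vowels: 0

0


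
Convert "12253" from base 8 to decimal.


Input: "12253" in base 8
Positional expansion:
  Digit '1' (value 1) x 8^4 = 4096
  Digit '2' (value 2) x 8^3 = 1024
  Digit '2' (value 2) x 8^2 = 128
  Digit '5' (value 5) x 8^1 = 40
  Digit '3' (value 3) x 8^0 = 3
Sum = 5291

5291


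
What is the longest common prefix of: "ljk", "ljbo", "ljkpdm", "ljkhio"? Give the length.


Words: ljk, ljbo, ljkpdm, ljkhio
  Position 0: all 'l' => match
  Position 1: all 'j' => match
  Position 2: ('k', 'b', 'k', 'k') => mismatch, stop
LCP = "lj" (length 2)

2


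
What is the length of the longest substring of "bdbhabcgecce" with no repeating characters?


Input: "bdbhabcgecce"
Sliding window (track last position of each char):
  Position 0 ('b'): window [0,0] length 1 -- new best
  Position 1 ('d'): window [0,1] length 2 -- new best
  Position 2 ('b'): repeat (last at 0), move window start to 1
  Position 2 ('b'): window [1,2] length 2
  Position 3 ('h'): window [1,3] length 3 -- new best
  Position 4 ('a'): window [1,4] length 4 -- new best
  Position 5 ('b'): repeat (last at 2), move window start to 3
  Position 5 ('b'): window [3,5] length 3
  Position 6 ('c'): window [3,6] length 4
  Position 7 ('g'): window [3,7] length 5 -- new best
  Position 8 ('e'): window [3,8] length 6 -- new best
  Position 9 ('c'): repeat (last at 6), move window start to 7
  Position 9 ('c'): window [7,9] length 3
  Position 10 ('c'): repeat (last at 9), move window start to 10
  Position 10 ('c'): window [10,10] length 1
  Position 11 ('e'): window [10,11] length 2
Longest substring with no repeats: "habcge" with length 6

6


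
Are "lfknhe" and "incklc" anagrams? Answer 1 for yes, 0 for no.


Strings: "lfknhe", "incklc"
Sorted first:  efhkln
Sorted second: ccikln
Differ at position 0: 'e' vs 'c' => not anagrams

0


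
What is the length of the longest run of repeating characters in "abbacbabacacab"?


Input: "abbacbabacacab"
Scanning for longest run:
  Position 1 ('b'): new char, reset run to 1
  Position 2 ('b'): continues run of 'b', length=2
  Position 3 ('a'): new char, reset run to 1
  Position 4 ('c'): new char, reset run to 1
  Position 5 ('b'): new char, reset run to 1
  Position 6 ('a'): new char, reset run to 1
  Position 7 ('b'): new char, reset run to 1
  Position 8 ('a'): new char, reset run to 1
  Position 9 ('c'): new char, reset run to 1
  Position 10 ('a'): new char, reset run to 1
  Position 11 ('c'): new char, reset run to 1
  Position 12 ('a'): new char, reset run to 1
  Position 13 ('b'): new char, reset run to 1
Longest run: 'b' with length 2

2


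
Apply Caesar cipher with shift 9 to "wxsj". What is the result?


Caesar cipher: shift "wxsj" by 9
  'w' (pos 22) + 9 = pos 5 = 'f'
  'x' (pos 23) + 9 = pos 6 = 'g'
  's' (pos 18) + 9 = pos 1 = 'b'
  'j' (pos 9) + 9 = pos 18 = 's'
Result: fgbs

fgbs


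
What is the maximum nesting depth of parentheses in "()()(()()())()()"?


Input: "()()(()()())()()"
Tracking depth:
  Position 0 '(': depth becomes 1
  Position 1 ')': depth becomes 0
  Position 2 '(': depth becomes 1
  Position 3 ')': depth becomes 0
  Position 4 '(': depth becomes 1
  Position 5 '(': depth becomes 2
  Position 6 ')': depth becomes 1
  Position 7 '(': depth becomes 2
  Position 8 ')': depth becomes 1
  Position 9 '(': depth becomes 2
  Position 10 ')': depth becomes 1
  Position 11 ')': depth becomes 0
  Position 12 '(': depth becomes 1
  Position 13 ')': depth becomes 0
  Position 14 '(': depth becomes 1
  Position 15 ')': depth becomes 0
Maximum depth reached: 2

2


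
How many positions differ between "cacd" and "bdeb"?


Comparing "cacd" and "bdeb" position by position:
  Position 0: 'c' vs 'b' => DIFFER
  Position 1: 'a' vs 'd' => DIFFER
  Position 2: 'c' vs 'e' => DIFFER
  Position 3: 'd' vs 'b' => DIFFER
Positions that differ: 4

4


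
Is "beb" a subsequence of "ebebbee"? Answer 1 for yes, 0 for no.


Check if "beb" is a subsequence of "ebebbee"
Greedy scan:
  Position 0 ('e'): no match needed
  Position 1 ('b'): matches sub[0] = 'b'
  Position 2 ('e'): matches sub[1] = 'e'
  Position 3 ('b'): matches sub[2] = 'b'
  Position 4 ('b'): no match needed
  Position 5 ('e'): no match needed
  Position 6 ('e'): no match needed
All 3 characters matched => is a subsequence

1


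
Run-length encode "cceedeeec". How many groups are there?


Input: cceedeeec
Scanning for consecutive runs:
  Group 1: 'c' x 2 (positions 0-1)
  Group 2: 'e' x 2 (positions 2-3)
  Group 3: 'd' x 1 (positions 4-4)
  Group 4: 'e' x 3 (positions 5-7)
  Group 5: 'c' x 1 (positions 8-8)
Total groups: 5

5


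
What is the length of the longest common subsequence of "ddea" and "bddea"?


LCS of "ddea" and "bddea"
DP table:
           b    d    d    e    a
      0    0    0    0    0    0
  d   0    0    1    1    1    1
  d   0    0    1    2    2    2
  e   0    0    1    2    3    3
  a   0    0    1    2    3    4
LCS length = dp[4][5] = 4

4


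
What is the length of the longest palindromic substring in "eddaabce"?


Input: "eddaabce"
Checking substrings for palindromes:
  [1:3] "dd" (len 2) => palindrome
  [3:5] "aa" (len 2) => palindrome
Longest palindromic substring: "dd" with length 2

2


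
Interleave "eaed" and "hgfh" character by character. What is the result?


Interleaving "eaed" and "hgfh":
  Position 0: 'e' from first, 'h' from second => "eh"
  Position 1: 'a' from first, 'g' from second => "ag"
  Position 2: 'e' from first, 'f' from second => "ef"
  Position 3: 'd' from first, 'h' from second => "dh"
Result: ehagefdh

ehagefdh


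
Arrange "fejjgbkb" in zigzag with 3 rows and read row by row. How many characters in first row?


Zigzag "fejjgbkb" into 3 rows:
Placing characters:
  'f' => row 0
  'e' => row 1
  'j' => row 2
  'j' => row 1
  'g' => row 0
  'b' => row 1
  'k' => row 2
  'b' => row 1
Rows:
  Row 0: "fg"
  Row 1: "ejbb"
  Row 2: "jk"
First row length: 2

2


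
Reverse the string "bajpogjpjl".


Input: bajpogjpjl
Reading characters right to left:
  Position 9: 'l'
  Position 8: 'j'
  Position 7: 'p'
  Position 6: 'j'
  Position 5: 'g'
  Position 4: 'o'
  Position 3: 'p'
  Position 2: 'j'
  Position 1: 'a'
  Position 0: 'b'
Reversed: ljpjgopjab

ljpjgopjab


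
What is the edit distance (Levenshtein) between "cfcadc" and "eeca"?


Computing edit distance: "cfcadc" -> "eeca"
DP table:
           e    e    c    a
      0    1    2    3    4
  c   1    1    2    2    3
  f   2    2    2    3    3
  c   3    3    3    2    3
  a   4    4    4    3    2
  d   5    5    5    4    3
  c   6    6    6    5    4
Edit distance = dp[6][4] = 4

4


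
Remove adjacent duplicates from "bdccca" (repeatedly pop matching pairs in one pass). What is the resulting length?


Input: bdccca
Stack-based adjacent duplicate removal:
  Read 'b': push. Stack: b
  Read 'd': push. Stack: bd
  Read 'c': push. Stack: bdc
  Read 'c': matches stack top 'c' => pop. Stack: bd
  Read 'c': push. Stack: bdc
  Read 'a': push. Stack: bdca
Final stack: "bdca" (length 4)

4


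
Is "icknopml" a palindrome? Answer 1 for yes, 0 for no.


Input: icknopml
Reversed: lmponkci
  Compare pos 0 ('i') with pos 7 ('l'): MISMATCH
  Compare pos 1 ('c') with pos 6 ('m'): MISMATCH
  Compare pos 2 ('k') with pos 5 ('p'): MISMATCH
  Compare pos 3 ('n') with pos 4 ('o'): MISMATCH
Result: not a palindrome

0


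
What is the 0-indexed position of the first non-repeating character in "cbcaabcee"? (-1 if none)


Input: cbcaabcee
Character frequencies:
  'a': 2
  'b': 2
  'c': 3
  'e': 2
Scanning left to right for freq == 1:
  Position 0 ('c'): freq=3, skip
  Position 1 ('b'): freq=2, skip
  Position 2 ('c'): freq=3, skip
  Position 3 ('a'): freq=2, skip
  Position 4 ('a'): freq=2, skip
  Position 5 ('b'): freq=2, skip
  Position 6 ('c'): freq=3, skip
  Position 7 ('e'): freq=2, skip
  Position 8 ('e'): freq=2, skip
  No unique character found => answer = -1

-1


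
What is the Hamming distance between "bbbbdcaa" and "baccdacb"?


Comparing "bbbbdcaa" and "baccdacb" position by position:
  Position 0: 'b' vs 'b' => same
  Position 1: 'b' vs 'a' => differ
  Position 2: 'b' vs 'c' => differ
  Position 3: 'b' vs 'c' => differ
  Position 4: 'd' vs 'd' => same
  Position 5: 'c' vs 'a' => differ
  Position 6: 'a' vs 'c' => differ
  Position 7: 'a' vs 'b' => differ
Total differences (Hamming distance): 6

6


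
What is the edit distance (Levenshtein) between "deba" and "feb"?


Computing edit distance: "deba" -> "feb"
DP table:
           f    e    b
      0    1    2    3
  d   1    1    2    3
  e   2    2    1    2
  b   3    3    2    1
  a   4    4    3    2
Edit distance = dp[4][3] = 2

2


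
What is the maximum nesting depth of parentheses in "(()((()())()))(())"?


Input: "(()((()())()))(())"
Tracking depth:
  Position 0 '(': depth becomes 1
  Position 1 '(': depth becomes 2
  Position 2 ')': depth becomes 1
  Position 3 '(': depth becomes 2
  Position 4 '(': depth becomes 3
  Position 5 '(': depth becomes 4
  Position 6 ')': depth becomes 3
  Position 7 '(': depth becomes 4
  Position 8 ')': depth becomes 3
  Position 9 ')': depth becomes 2
  Position 10 '(': depth becomes 3
  Position 11 ')': depth becomes 2
  Position 12 ')': depth becomes 1
  Position 13 ')': depth becomes 0
  Position 14 '(': depth becomes 1
  Position 15 '(': depth becomes 2
  Position 16 ')': depth becomes 1
  Position 17 ')': depth becomes 0
Maximum depth reached: 4

4


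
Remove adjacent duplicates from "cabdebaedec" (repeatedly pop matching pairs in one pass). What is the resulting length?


Input: cabdebaedec
Stack-based adjacent duplicate removal:
  Read 'c': push. Stack: c
  Read 'a': push. Stack: ca
  Read 'b': push. Stack: cab
  Read 'd': push. Stack: cabd
  Read 'e': push. Stack: cabde
  Read 'b': push. Stack: cabdeb
  Read 'a': push. Stack: cabdeba
  Read 'e': push. Stack: cabdebae
  Read 'd': push. Stack: cabdebaed
  Read 'e': push. Stack: cabdebaede
  Read 'c': push. Stack: cabdebaedec
Final stack: "cabdebaedec" (length 11)

11


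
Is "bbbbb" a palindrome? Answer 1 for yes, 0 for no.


Input: bbbbb
Reversed: bbbbb
  Compare pos 0 ('b') with pos 4 ('b'): match
  Compare pos 1 ('b') with pos 3 ('b'): match
Result: palindrome

1


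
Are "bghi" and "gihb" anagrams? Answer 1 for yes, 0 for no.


Strings: "bghi", "gihb"
Sorted first:  bghi
Sorted second: bghi
Sorted forms match => anagrams

1


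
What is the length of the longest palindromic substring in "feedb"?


Input: "feedb"
Checking substrings for palindromes:
  [1:3] "ee" (len 2) => palindrome
Longest palindromic substring: "ee" with length 2

2


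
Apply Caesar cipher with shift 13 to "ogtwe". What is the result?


Caesar cipher: shift "ogtwe" by 13
  'o' (pos 14) + 13 = pos 1 = 'b'
  'g' (pos 6) + 13 = pos 19 = 't'
  't' (pos 19) + 13 = pos 6 = 'g'
  'w' (pos 22) + 13 = pos 9 = 'j'
  'e' (pos 4) + 13 = pos 17 = 'r'
Result: btgjr

btgjr


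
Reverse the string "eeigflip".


Input: eeigflip
Reading characters right to left:
  Position 7: 'p'
  Position 6: 'i'
  Position 5: 'l'
  Position 4: 'f'
  Position 3: 'g'
  Position 2: 'i'
  Position 1: 'e'
  Position 0: 'e'
Reversed: pilfgiee

pilfgiee


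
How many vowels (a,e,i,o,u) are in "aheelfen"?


Input: aheelfen
Checking each character:
  'a' at position 0: vowel (running total: 1)
  'h' at position 1: consonant
  'e' at position 2: vowel (running total: 2)
  'e' at position 3: vowel (running total: 3)
  'l' at position 4: consonant
  'f' at position 5: consonant
  'e' at position 6: vowel (running total: 4)
  'n' at position 7: consonant
Total vowels: 4

4


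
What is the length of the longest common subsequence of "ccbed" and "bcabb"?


LCS of "ccbed" and "bcabb"
DP table:
           b    c    a    b    b
      0    0    0    0    0    0
  c   0    0    1    1    1    1
  c   0    0    1    1    1    1
  b   0    1    1    1    2    2
  e   0    1    1    1    2    2
  d   0    1    1    1    2    2
LCS length = dp[5][5] = 2

2


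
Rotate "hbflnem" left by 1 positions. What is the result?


Input: "hbflnem", rotate left by 1
First 1 characters: "h"
Remaining characters: "bflnem"
Concatenate remaining + first: "bflnem" + "h" = "bflnemh"

bflnemh


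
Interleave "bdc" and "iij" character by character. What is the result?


Interleaving "bdc" and "iij":
  Position 0: 'b' from first, 'i' from second => "bi"
  Position 1: 'd' from first, 'i' from second => "di"
  Position 2: 'c' from first, 'j' from second => "cj"
Result: bidicj

bidicj


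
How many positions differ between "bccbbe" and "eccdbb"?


Comparing "bccbbe" and "eccdbb" position by position:
  Position 0: 'b' vs 'e' => DIFFER
  Position 1: 'c' vs 'c' => same
  Position 2: 'c' vs 'c' => same
  Position 3: 'b' vs 'd' => DIFFER
  Position 4: 'b' vs 'b' => same
  Position 5: 'e' vs 'b' => DIFFER
Positions that differ: 3

3


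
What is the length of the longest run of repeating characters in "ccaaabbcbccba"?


Input: "ccaaabbcbccba"
Scanning for longest run:
  Position 1 ('c'): continues run of 'c', length=2
  Position 2 ('a'): new char, reset run to 1
  Position 3 ('a'): continues run of 'a', length=2
  Position 4 ('a'): continues run of 'a', length=3
  Position 5 ('b'): new char, reset run to 1
  Position 6 ('b'): continues run of 'b', length=2
  Position 7 ('c'): new char, reset run to 1
  Position 8 ('b'): new char, reset run to 1
  Position 9 ('c'): new char, reset run to 1
  Position 10 ('c'): continues run of 'c', length=2
  Position 11 ('b'): new char, reset run to 1
  Position 12 ('a'): new char, reset run to 1
Longest run: 'a' with length 3

3


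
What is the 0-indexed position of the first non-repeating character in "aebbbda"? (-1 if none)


Input: aebbbda
Character frequencies:
  'a': 2
  'b': 3
  'd': 1
  'e': 1
Scanning left to right for freq == 1:
  Position 0 ('a'): freq=2, skip
  Position 1 ('e'): unique! => answer = 1

1


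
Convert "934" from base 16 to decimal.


Input: "934" in base 16
Positional expansion:
  Digit '9' (value 9) x 16^2 = 2304
  Digit '3' (value 3) x 16^1 = 48
  Digit '4' (value 4) x 16^0 = 4
Sum = 2356

2356


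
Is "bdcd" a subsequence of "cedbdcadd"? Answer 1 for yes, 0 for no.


Check if "bdcd" is a subsequence of "cedbdcadd"
Greedy scan:
  Position 0 ('c'): no match needed
  Position 1 ('e'): no match needed
  Position 2 ('d'): no match needed
  Position 3 ('b'): matches sub[0] = 'b'
  Position 4 ('d'): matches sub[1] = 'd'
  Position 5 ('c'): matches sub[2] = 'c'
  Position 6 ('a'): no match needed
  Position 7 ('d'): matches sub[3] = 'd'
  Position 8 ('d'): no match needed
All 4 characters matched => is a subsequence

1


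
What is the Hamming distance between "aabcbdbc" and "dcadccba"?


Comparing "aabcbdbc" and "dcadccba" position by position:
  Position 0: 'a' vs 'd' => differ
  Position 1: 'a' vs 'c' => differ
  Position 2: 'b' vs 'a' => differ
  Position 3: 'c' vs 'd' => differ
  Position 4: 'b' vs 'c' => differ
  Position 5: 'd' vs 'c' => differ
  Position 6: 'b' vs 'b' => same
  Position 7: 'c' vs 'a' => differ
Total differences (Hamming distance): 7

7


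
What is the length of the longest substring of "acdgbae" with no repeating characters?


Input: "acdgbae"
Sliding window (track last position of each char):
  Position 0 ('a'): window [0,0] length 1 -- new best
  Position 1 ('c'): window [0,1] length 2 -- new best
  Position 2 ('d'): window [0,2] length 3 -- new best
  Position 3 ('g'): window [0,3] length 4 -- new best
  Position 4 ('b'): window [0,4] length 5 -- new best
  Position 5 ('a'): repeat (last at 0), move window start to 1
  Position 5 ('a'): window [1,5] length 5
  Position 6 ('e'): window [1,6] length 6 -- new best
Longest substring with no repeats: "cdgbae" with length 6

6


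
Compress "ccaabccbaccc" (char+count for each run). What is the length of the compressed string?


Input: ccaabccbaccc
Runs:
  'c' x 2 => "c2"
  'a' x 2 => "a2"
  'b' x 1 => "b1"
  'c' x 2 => "c2"
  'b' x 1 => "b1"
  'a' x 1 => "a1"
  'c' x 3 => "c3"
Compressed: "c2a2b1c2b1a1c3"
Compressed length: 14

14


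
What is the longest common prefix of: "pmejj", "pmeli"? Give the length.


Words: pmejj, pmeli
  Position 0: all 'p' => match
  Position 1: all 'm' => match
  Position 2: all 'e' => match
  Position 3: ('j', 'l') => mismatch, stop
LCP = "pme" (length 3)

3


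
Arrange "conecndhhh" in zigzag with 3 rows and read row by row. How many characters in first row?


Zigzag "conecndhhh" into 3 rows:
Placing characters:
  'c' => row 0
  'o' => row 1
  'n' => row 2
  'e' => row 1
  'c' => row 0
  'n' => row 1
  'd' => row 2
  'h' => row 1
  'h' => row 0
  'h' => row 1
Rows:
  Row 0: "cch"
  Row 1: "oenhh"
  Row 2: "nd"
First row length: 3

3


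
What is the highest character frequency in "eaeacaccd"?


Input: eaeacaccd
Character counts:
  'a': 3
  'c': 3
  'd': 1
  'e': 2
Maximum frequency: 3

3


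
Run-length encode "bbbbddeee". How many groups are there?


Input: bbbbddeee
Scanning for consecutive runs:
  Group 1: 'b' x 4 (positions 0-3)
  Group 2: 'd' x 2 (positions 4-5)
  Group 3: 'e' x 3 (positions 6-8)
Total groups: 3

3


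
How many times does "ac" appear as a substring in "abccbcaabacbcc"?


Searching for "ac" in "abccbcaabacbcc"
Scanning each position:
  Position 0: "ab" => no
  Position 1: "bc" => no
  Position 2: "cc" => no
  Position 3: "cb" => no
  Position 4: "bc" => no
  Position 5: "ca" => no
  Position 6: "aa" => no
  Position 7: "ab" => no
  Position 8: "ba" => no
  Position 9: "ac" => MATCH
  Position 10: "cb" => no
  Position 11: "bc" => no
  Position 12: "cc" => no
Total occurrences: 1

1


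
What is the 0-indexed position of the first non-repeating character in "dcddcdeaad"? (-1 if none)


Input: dcddcdeaad
Character frequencies:
  'a': 2
  'c': 2
  'd': 5
  'e': 1
Scanning left to right for freq == 1:
  Position 0 ('d'): freq=5, skip
  Position 1 ('c'): freq=2, skip
  Position 2 ('d'): freq=5, skip
  Position 3 ('d'): freq=5, skip
  Position 4 ('c'): freq=2, skip
  Position 5 ('d'): freq=5, skip
  Position 6 ('e'): unique! => answer = 6

6


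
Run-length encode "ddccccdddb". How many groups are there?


Input: ddccccdddb
Scanning for consecutive runs:
  Group 1: 'd' x 2 (positions 0-1)
  Group 2: 'c' x 4 (positions 2-5)
  Group 3: 'd' x 3 (positions 6-8)
  Group 4: 'b' x 1 (positions 9-9)
Total groups: 4

4


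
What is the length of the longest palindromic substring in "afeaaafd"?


Input: "afeaaafd"
Checking substrings for palindromes:
  [3:6] "aaa" (len 3) => palindrome
  [3:5] "aa" (len 2) => palindrome
  [4:6] "aa" (len 2) => palindrome
Longest palindromic substring: "aaa" with length 3

3


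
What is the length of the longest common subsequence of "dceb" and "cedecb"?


LCS of "dceb" and "cedecb"
DP table:
           c    e    d    e    c    b
      0    0    0    0    0    0    0
  d   0    0    0    1    1    1    1
  c   0    1    1    1    1    2    2
  e   0    1    2    2    2    2    2
  b   0    1    2    2    2    2    3
LCS length = dp[4][6] = 3

3


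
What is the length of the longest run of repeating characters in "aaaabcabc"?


Input: "aaaabcabc"
Scanning for longest run:
  Position 1 ('a'): continues run of 'a', length=2
  Position 2 ('a'): continues run of 'a', length=3
  Position 3 ('a'): continues run of 'a', length=4
  Position 4 ('b'): new char, reset run to 1
  Position 5 ('c'): new char, reset run to 1
  Position 6 ('a'): new char, reset run to 1
  Position 7 ('b'): new char, reset run to 1
  Position 8 ('c'): new char, reset run to 1
Longest run: 'a' with length 4

4


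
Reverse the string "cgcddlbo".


Input: cgcddlbo
Reading characters right to left:
  Position 7: 'o'
  Position 6: 'b'
  Position 5: 'l'
  Position 4: 'd'
  Position 3: 'd'
  Position 2: 'c'
  Position 1: 'g'
  Position 0: 'c'
Reversed: oblddcgc

oblddcgc


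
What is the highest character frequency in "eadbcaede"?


Input: eadbcaede
Character counts:
  'a': 2
  'b': 1
  'c': 1
  'd': 2
  'e': 3
Maximum frequency: 3

3


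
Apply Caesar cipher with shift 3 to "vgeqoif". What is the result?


Caesar cipher: shift "vgeqoif" by 3
  'v' (pos 21) + 3 = pos 24 = 'y'
  'g' (pos 6) + 3 = pos 9 = 'j'
  'e' (pos 4) + 3 = pos 7 = 'h'
  'q' (pos 16) + 3 = pos 19 = 't'
  'o' (pos 14) + 3 = pos 17 = 'r'
  'i' (pos 8) + 3 = pos 11 = 'l'
  'f' (pos 5) + 3 = pos 8 = 'i'
Result: yjhtrli

yjhtrli


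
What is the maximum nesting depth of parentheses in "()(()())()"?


Input: "()(()())()"
Tracking depth:
  Position 0 '(': depth becomes 1
  Position 1 ')': depth becomes 0
  Position 2 '(': depth becomes 1
  Position 3 '(': depth becomes 2
  Position 4 ')': depth becomes 1
  Position 5 '(': depth becomes 2
  Position 6 ')': depth becomes 1
  Position 7 ')': depth becomes 0
  Position 8 '(': depth becomes 1
  Position 9 ')': depth becomes 0
Maximum depth reached: 2

2


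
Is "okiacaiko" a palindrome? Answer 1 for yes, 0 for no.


Input: okiacaiko
Reversed: okiacaiko
  Compare pos 0 ('o') with pos 8 ('o'): match
  Compare pos 1 ('k') with pos 7 ('k'): match
  Compare pos 2 ('i') with pos 6 ('i'): match
  Compare pos 3 ('a') with pos 5 ('a'): match
Result: palindrome

1


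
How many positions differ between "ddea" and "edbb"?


Comparing "ddea" and "edbb" position by position:
  Position 0: 'd' vs 'e' => DIFFER
  Position 1: 'd' vs 'd' => same
  Position 2: 'e' vs 'b' => DIFFER
  Position 3: 'a' vs 'b' => DIFFER
Positions that differ: 3

3


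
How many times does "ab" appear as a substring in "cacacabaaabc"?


Searching for "ab" in "cacacabaaabc"
Scanning each position:
  Position 0: "ca" => no
  Position 1: "ac" => no
  Position 2: "ca" => no
  Position 3: "ac" => no
  Position 4: "ca" => no
  Position 5: "ab" => MATCH
  Position 6: "ba" => no
  Position 7: "aa" => no
  Position 8: "aa" => no
  Position 9: "ab" => MATCH
  Position 10: "bc" => no
Total occurrences: 2

2


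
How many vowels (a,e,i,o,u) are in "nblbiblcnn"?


Input: nblbiblcnn
Checking each character:
  'n' at position 0: consonant
  'b' at position 1: consonant
  'l' at position 2: consonant
  'b' at position 3: consonant
  'i' at position 4: vowel (running total: 1)
  'b' at position 5: consonant
  'l' at position 6: consonant
  'c' at position 7: consonant
  'n' at position 8: consonant
  'n' at position 9: consonant
Total vowels: 1

1


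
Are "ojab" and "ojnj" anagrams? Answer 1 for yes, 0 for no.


Strings: "ojab", "ojnj"
Sorted first:  abjo
Sorted second: jjno
Differ at position 0: 'a' vs 'j' => not anagrams

0


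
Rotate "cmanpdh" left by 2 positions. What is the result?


Input: "cmanpdh", rotate left by 2
First 2 characters: "cm"
Remaining characters: "anpdh"
Concatenate remaining + first: "anpdh" + "cm" = "anpdhcm"

anpdhcm


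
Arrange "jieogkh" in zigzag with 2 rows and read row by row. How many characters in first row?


Zigzag "jieogkh" into 2 rows:
Placing characters:
  'j' => row 0
  'i' => row 1
  'e' => row 0
  'o' => row 1
  'g' => row 0
  'k' => row 1
  'h' => row 0
Rows:
  Row 0: "jegh"
  Row 1: "iok"
First row length: 4

4


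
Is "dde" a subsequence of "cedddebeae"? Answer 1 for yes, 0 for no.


Check if "dde" is a subsequence of "cedddebeae"
Greedy scan:
  Position 0 ('c'): no match needed
  Position 1 ('e'): no match needed
  Position 2 ('d'): matches sub[0] = 'd'
  Position 3 ('d'): matches sub[1] = 'd'
  Position 4 ('d'): no match needed
  Position 5 ('e'): matches sub[2] = 'e'
  Position 6 ('b'): no match needed
  Position 7 ('e'): no match needed
  Position 8 ('a'): no match needed
  Position 9 ('e'): no match needed
All 3 characters matched => is a subsequence

1


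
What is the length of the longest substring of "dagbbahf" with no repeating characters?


Input: "dagbbahf"
Sliding window (track last position of each char):
  Position 0 ('d'): window [0,0] length 1 -- new best
  Position 1 ('a'): window [0,1] length 2 -- new best
  Position 2 ('g'): window [0,2] length 3 -- new best
  Position 3 ('b'): window [0,3] length 4 -- new best
  Position 4 ('b'): repeat (last at 3), move window start to 4
  Position 4 ('b'): window [4,4] length 1
  Position 5 ('a'): window [4,5] length 2
  Position 6 ('h'): window [4,6] length 3
  Position 7 ('f'): window [4,7] length 4
Longest substring with no repeats: "dagb" with length 4

4


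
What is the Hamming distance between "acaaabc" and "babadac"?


Comparing "acaaabc" and "babadac" position by position:
  Position 0: 'a' vs 'b' => differ
  Position 1: 'c' vs 'a' => differ
  Position 2: 'a' vs 'b' => differ
  Position 3: 'a' vs 'a' => same
  Position 4: 'a' vs 'd' => differ
  Position 5: 'b' vs 'a' => differ
  Position 6: 'c' vs 'c' => same
Total differences (Hamming distance): 5

5


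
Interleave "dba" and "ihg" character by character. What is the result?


Interleaving "dba" and "ihg":
  Position 0: 'd' from first, 'i' from second => "di"
  Position 1: 'b' from first, 'h' from second => "bh"
  Position 2: 'a' from first, 'g' from second => "ag"
Result: dibhag

dibhag


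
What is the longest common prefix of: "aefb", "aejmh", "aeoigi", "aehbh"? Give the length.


Words: aefb, aejmh, aeoigi, aehbh
  Position 0: all 'a' => match
  Position 1: all 'e' => match
  Position 2: ('f', 'j', 'o', 'h') => mismatch, stop
LCP = "ae" (length 2)

2


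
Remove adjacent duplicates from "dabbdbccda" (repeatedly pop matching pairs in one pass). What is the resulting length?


Input: dabbdbccda
Stack-based adjacent duplicate removal:
  Read 'd': push. Stack: d
  Read 'a': push. Stack: da
  Read 'b': push. Stack: dab
  Read 'b': matches stack top 'b' => pop. Stack: da
  Read 'd': push. Stack: dad
  Read 'b': push. Stack: dadb
  Read 'c': push. Stack: dadbc
  Read 'c': matches stack top 'c' => pop. Stack: dadb
  Read 'd': push. Stack: dadbd
  Read 'a': push. Stack: dadbda
Final stack: "dadbda" (length 6)

6


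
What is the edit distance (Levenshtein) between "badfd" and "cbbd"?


Computing edit distance: "badfd" -> "cbbd"
DP table:
           c    b    b    d
      0    1    2    3    4
  b   1    1    1    2    3
  a   2    2    2    2    3
  d   3    3    3    3    2
  f   4    4    4    4    3
  d   5    5    5    5    4
Edit distance = dp[5][4] = 4

4


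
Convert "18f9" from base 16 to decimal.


Input: "18f9" in base 16
Positional expansion:
  Digit '1' (value 1) x 16^3 = 4096
  Digit '8' (value 8) x 16^2 = 2048
  Digit 'f' (value 15) x 16^1 = 240
  Digit '9' (value 9) x 16^0 = 9
Sum = 6393

6393


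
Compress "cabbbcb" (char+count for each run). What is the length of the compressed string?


Input: cabbbcb
Runs:
  'c' x 1 => "c1"
  'a' x 1 => "a1"
  'b' x 3 => "b3"
  'c' x 1 => "c1"
  'b' x 1 => "b1"
Compressed: "c1a1b3c1b1"
Compressed length: 10

10


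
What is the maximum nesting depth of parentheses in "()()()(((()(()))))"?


Input: "()()()(((()(()))))"
Tracking depth:
  Position 0 '(': depth becomes 1
  Position 1 ')': depth becomes 0
  Position 2 '(': depth becomes 1
  Position 3 ')': depth becomes 0
  Position 4 '(': depth becomes 1
  Position 5 ')': depth becomes 0
  Position 6 '(': depth becomes 1
  Position 7 '(': depth becomes 2
  Position 8 '(': depth becomes 3
  Position 9 '(': depth becomes 4
  Position 10 ')': depth becomes 3
  Position 11 '(': depth becomes 4
  Position 12 '(': depth becomes 5
  Position 13 ')': depth becomes 4
  Position 14 ')': depth becomes 3
  Position 15 ')': depth becomes 2
  Position 16 ')': depth becomes 1
  Position 17 ')': depth becomes 0
Maximum depth reached: 5

5


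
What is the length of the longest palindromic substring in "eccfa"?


Input: "eccfa"
Checking substrings for palindromes:
  [1:3] "cc" (len 2) => palindrome
Longest palindromic substring: "cc" with length 2

2


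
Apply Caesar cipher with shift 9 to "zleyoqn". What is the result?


Caesar cipher: shift "zleyoqn" by 9
  'z' (pos 25) + 9 = pos 8 = 'i'
  'l' (pos 11) + 9 = pos 20 = 'u'
  'e' (pos 4) + 9 = pos 13 = 'n'
  'y' (pos 24) + 9 = pos 7 = 'h'
  'o' (pos 14) + 9 = pos 23 = 'x'
  'q' (pos 16) + 9 = pos 25 = 'z'
  'n' (pos 13) + 9 = pos 22 = 'w'
Result: iunhxzw

iunhxzw


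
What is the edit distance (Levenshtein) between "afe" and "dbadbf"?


Computing edit distance: "afe" -> "dbadbf"
DP table:
           d    b    a    d    b    f
      0    1    2    3    4    5    6
  a   1    1    2    2    3    4    5
  f   2    2    2    3    3    4    4
  e   3    3    3    3    4    4    5
Edit distance = dp[3][6] = 5

5


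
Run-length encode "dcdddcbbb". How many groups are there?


Input: dcdddcbbb
Scanning for consecutive runs:
  Group 1: 'd' x 1 (positions 0-0)
  Group 2: 'c' x 1 (positions 1-1)
  Group 3: 'd' x 3 (positions 2-4)
  Group 4: 'c' x 1 (positions 5-5)
  Group 5: 'b' x 3 (positions 6-8)
Total groups: 5

5


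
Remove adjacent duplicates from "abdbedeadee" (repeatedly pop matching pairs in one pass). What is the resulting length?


Input: abdbedeadee
Stack-based adjacent duplicate removal:
  Read 'a': push. Stack: a
  Read 'b': push. Stack: ab
  Read 'd': push. Stack: abd
  Read 'b': push. Stack: abdb
  Read 'e': push. Stack: abdbe
  Read 'd': push. Stack: abdbed
  Read 'e': push. Stack: abdbede
  Read 'a': push. Stack: abdbedea
  Read 'd': push. Stack: abdbedead
  Read 'e': push. Stack: abdbedeade
  Read 'e': matches stack top 'e' => pop. Stack: abdbedead
Final stack: "abdbedead" (length 9)

9


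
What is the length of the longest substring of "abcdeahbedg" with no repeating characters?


Input: "abcdeahbedg"
Sliding window (track last position of each char):
  Position 0 ('a'): window [0,0] length 1 -- new best
  Position 1 ('b'): window [0,1] length 2 -- new best
  Position 2 ('c'): window [0,2] length 3 -- new best
  Position 3 ('d'): window [0,3] length 4 -- new best
  Position 4 ('e'): window [0,4] length 5 -- new best
  Position 5 ('a'): repeat (last at 0), move window start to 1
  Position 5 ('a'): window [1,5] length 5
  Position 6 ('h'): window [1,6] length 6 -- new best
  Position 7 ('b'): repeat (last at 1), move window start to 2
  Position 7 ('b'): window [2,7] length 6
  Position 8 ('e'): repeat (last at 4), move window start to 5
  Position 8 ('e'): window [5,8] length 4
  Position 9 ('d'): window [5,9] length 5
  Position 10 ('g'): window [5,10] length 6
Longest substring with no repeats: "bcdeah" with length 6

6


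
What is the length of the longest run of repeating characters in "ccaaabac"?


Input: "ccaaabac"
Scanning for longest run:
  Position 1 ('c'): continues run of 'c', length=2
  Position 2 ('a'): new char, reset run to 1
  Position 3 ('a'): continues run of 'a', length=2
  Position 4 ('a'): continues run of 'a', length=3
  Position 5 ('b'): new char, reset run to 1
  Position 6 ('a'): new char, reset run to 1
  Position 7 ('c'): new char, reset run to 1
Longest run: 'a' with length 3

3


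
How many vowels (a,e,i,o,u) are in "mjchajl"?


Input: mjchajl
Checking each character:
  'm' at position 0: consonant
  'j' at position 1: consonant
  'c' at position 2: consonant
  'h' at position 3: consonant
  'a' at position 4: vowel (running total: 1)
  'j' at position 5: consonant
  'l' at position 6: consonant
Total vowels: 1

1


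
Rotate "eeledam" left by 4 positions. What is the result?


Input: "eeledam", rotate left by 4
First 4 characters: "eele"
Remaining characters: "dam"
Concatenate remaining + first: "dam" + "eele" = "dameele"

dameele


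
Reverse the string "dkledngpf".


Input: dkledngpf
Reading characters right to left:
  Position 8: 'f'
  Position 7: 'p'
  Position 6: 'g'
  Position 5: 'n'
  Position 4: 'd'
  Position 3: 'e'
  Position 2: 'l'
  Position 1: 'k'
  Position 0: 'd'
Reversed: fpgndelkd

fpgndelkd


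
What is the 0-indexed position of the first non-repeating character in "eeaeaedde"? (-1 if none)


Input: eeaeaedde
Character frequencies:
  'a': 2
  'd': 2
  'e': 5
Scanning left to right for freq == 1:
  Position 0 ('e'): freq=5, skip
  Position 1 ('e'): freq=5, skip
  Position 2 ('a'): freq=2, skip
  Position 3 ('e'): freq=5, skip
  Position 4 ('a'): freq=2, skip
  Position 5 ('e'): freq=5, skip
  Position 6 ('d'): freq=2, skip
  Position 7 ('d'): freq=2, skip
  Position 8 ('e'): freq=5, skip
  No unique character found => answer = -1

-1


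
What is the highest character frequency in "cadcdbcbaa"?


Input: cadcdbcbaa
Character counts:
  'a': 3
  'b': 2
  'c': 3
  'd': 2
Maximum frequency: 3

3


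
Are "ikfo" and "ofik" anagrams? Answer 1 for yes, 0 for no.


Strings: "ikfo", "ofik"
Sorted first:  fiko
Sorted second: fiko
Sorted forms match => anagrams

1


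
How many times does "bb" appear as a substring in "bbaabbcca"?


Searching for "bb" in "bbaabbcca"
Scanning each position:
  Position 0: "bb" => MATCH
  Position 1: "ba" => no
  Position 2: "aa" => no
  Position 3: "ab" => no
  Position 4: "bb" => MATCH
  Position 5: "bc" => no
  Position 6: "cc" => no
  Position 7: "ca" => no
Total occurrences: 2

2


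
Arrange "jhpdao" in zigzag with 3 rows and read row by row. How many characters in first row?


Zigzag "jhpdao" into 3 rows:
Placing characters:
  'j' => row 0
  'h' => row 1
  'p' => row 2
  'd' => row 1
  'a' => row 0
  'o' => row 1
Rows:
  Row 0: "ja"
  Row 1: "hdo"
  Row 2: "p"
First row length: 2

2


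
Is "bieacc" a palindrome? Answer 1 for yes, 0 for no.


Input: bieacc
Reversed: ccaeib
  Compare pos 0 ('b') with pos 5 ('c'): MISMATCH
  Compare pos 1 ('i') with pos 4 ('c'): MISMATCH
  Compare pos 2 ('e') with pos 3 ('a'): MISMATCH
Result: not a palindrome

0


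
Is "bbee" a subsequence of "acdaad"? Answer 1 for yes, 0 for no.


Check if "bbee" is a subsequence of "acdaad"
Greedy scan:
  Position 0 ('a'): no match needed
  Position 1 ('c'): no match needed
  Position 2 ('d'): no match needed
  Position 3 ('a'): no match needed
  Position 4 ('a'): no match needed
  Position 5 ('d'): no match needed
Only matched 0/4 characters => not a subsequence

0


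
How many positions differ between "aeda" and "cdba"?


Comparing "aeda" and "cdba" position by position:
  Position 0: 'a' vs 'c' => DIFFER
  Position 1: 'e' vs 'd' => DIFFER
  Position 2: 'd' vs 'b' => DIFFER
  Position 3: 'a' vs 'a' => same
Positions that differ: 3

3


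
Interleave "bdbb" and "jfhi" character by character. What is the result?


Interleaving "bdbb" and "jfhi":
  Position 0: 'b' from first, 'j' from second => "bj"
  Position 1: 'd' from first, 'f' from second => "df"
  Position 2: 'b' from first, 'h' from second => "bh"
  Position 3: 'b' from first, 'i' from second => "bi"
Result: bjdfbhbi

bjdfbhbi


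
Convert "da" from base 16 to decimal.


Input: "da" in base 16
Positional expansion:
  Digit 'd' (value 13) x 16^1 = 208
  Digit 'a' (value 10) x 16^0 = 10
Sum = 218

218


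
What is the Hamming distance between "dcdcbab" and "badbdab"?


Comparing "dcdcbab" and "badbdab" position by position:
  Position 0: 'd' vs 'b' => differ
  Position 1: 'c' vs 'a' => differ
  Position 2: 'd' vs 'd' => same
  Position 3: 'c' vs 'b' => differ
  Position 4: 'b' vs 'd' => differ
  Position 5: 'a' vs 'a' => same
  Position 6: 'b' vs 'b' => same
Total differences (Hamming distance): 4

4


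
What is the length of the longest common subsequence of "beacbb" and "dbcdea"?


LCS of "beacbb" and "dbcdea"
DP table:
           d    b    c    d    e    a
      0    0    0    0    0    0    0
  b   0    0    1    1    1    1    1
  e   0    0    1    1    1    2    2
  a   0    0    1    1    1    2    3
  c   0    0    1    2    2    2    3
  b   0    0    1    2    2    2    3
  b   0    0    1    2    2    2    3
LCS length = dp[6][6] = 3

3


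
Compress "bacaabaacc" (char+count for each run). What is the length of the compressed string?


Input: bacaabaacc
Runs:
  'b' x 1 => "b1"
  'a' x 1 => "a1"
  'c' x 1 => "c1"
  'a' x 2 => "a2"
  'b' x 1 => "b1"
  'a' x 2 => "a2"
  'c' x 2 => "c2"
Compressed: "b1a1c1a2b1a2c2"
Compressed length: 14

14


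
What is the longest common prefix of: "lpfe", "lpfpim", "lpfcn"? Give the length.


Words: lpfe, lpfpim, lpfcn
  Position 0: all 'l' => match
  Position 1: all 'p' => match
  Position 2: all 'f' => match
  Position 3: ('e', 'p', 'c') => mismatch, stop
LCP = "lpf" (length 3)

3


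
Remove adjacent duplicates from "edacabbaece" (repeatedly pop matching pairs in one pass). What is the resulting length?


Input: edacabbaece
Stack-based adjacent duplicate removal:
  Read 'e': push. Stack: e
  Read 'd': push. Stack: ed
  Read 'a': push. Stack: eda
  Read 'c': push. Stack: edac
  Read 'a': push. Stack: edaca
  Read 'b': push. Stack: edacab
  Read 'b': matches stack top 'b' => pop. Stack: edaca
  Read 'a': matches stack top 'a' => pop. Stack: edac
  Read 'e': push. Stack: edace
  Read 'c': push. Stack: edacec
  Read 'e': push. Stack: edacece
Final stack: "edacece" (length 7)

7


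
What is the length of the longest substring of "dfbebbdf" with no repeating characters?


Input: "dfbebbdf"
Sliding window (track last position of each char):
  Position 0 ('d'): window [0,0] length 1 -- new best
  Position 1 ('f'): window [0,1] length 2 -- new best
  Position 2 ('b'): window [0,2] length 3 -- new best
  Position 3 ('e'): window [0,3] length 4 -- new best
  Position 4 ('b'): repeat (last at 2), move window start to 3
  Position 4 ('b'): window [3,4] length 2
  Position 5 ('b'): repeat (last at 4), move window start to 5
  Position 5 ('b'): window [5,5] length 1
  Position 6 ('d'): window [5,6] length 2
  Position 7 ('f'): window [5,7] length 3
Longest substring with no repeats: "dfbe" with length 4

4


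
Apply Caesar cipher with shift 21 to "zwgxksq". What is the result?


Caesar cipher: shift "zwgxksq" by 21
  'z' (pos 25) + 21 = pos 20 = 'u'
  'w' (pos 22) + 21 = pos 17 = 'r'
  'g' (pos 6) + 21 = pos 1 = 'b'
  'x' (pos 23) + 21 = pos 18 = 's'
  'k' (pos 10) + 21 = pos 5 = 'f'
  's' (pos 18) + 21 = pos 13 = 'n'
  'q' (pos 16) + 21 = pos 11 = 'l'
Result: urbsfnl

urbsfnl


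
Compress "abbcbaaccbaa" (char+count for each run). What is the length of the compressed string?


Input: abbcbaaccbaa
Runs:
  'a' x 1 => "a1"
  'b' x 2 => "b2"
  'c' x 1 => "c1"
  'b' x 1 => "b1"
  'a' x 2 => "a2"
  'c' x 2 => "c2"
  'b' x 1 => "b1"
  'a' x 2 => "a2"
Compressed: "a1b2c1b1a2c2b1a2"
Compressed length: 16

16


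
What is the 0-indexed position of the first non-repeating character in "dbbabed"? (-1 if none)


Input: dbbabed
Character frequencies:
  'a': 1
  'b': 3
  'd': 2
  'e': 1
Scanning left to right for freq == 1:
  Position 0 ('d'): freq=2, skip
  Position 1 ('b'): freq=3, skip
  Position 2 ('b'): freq=3, skip
  Position 3 ('a'): unique! => answer = 3

3
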